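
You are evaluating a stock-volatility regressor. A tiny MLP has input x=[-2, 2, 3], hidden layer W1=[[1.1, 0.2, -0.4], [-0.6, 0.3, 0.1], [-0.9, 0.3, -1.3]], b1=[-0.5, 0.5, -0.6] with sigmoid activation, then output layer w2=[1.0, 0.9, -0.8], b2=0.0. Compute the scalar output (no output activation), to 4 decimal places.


z1[0] = (1.1)·(-2) + (0.2)·(2) + (-0.4)·(3) - 0.5 = -3.5
z1[1] = (-0.6)·(-2) + (0.3)·(2) + (0.1)·(3) + 0.5 = 2.6
z1[2] = (-0.9)·(-2) + (0.3)·(2) + (-1.3)·(3) - 0.6 = -2.1
h = sigmoid(z1) = [0.0293, 0.9309, 0.1091]
output = (1.0)·(0.0293) + (0.9)·(0.9309) + (-0.8)·(0.1091) + 0.0 = 0.7798

0.7798


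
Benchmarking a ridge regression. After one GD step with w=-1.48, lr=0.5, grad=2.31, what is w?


w_new = w - α·∇
= -1.48 - 0.5·2.31
= -1.48 - 1.155
= -2.635

-2.635


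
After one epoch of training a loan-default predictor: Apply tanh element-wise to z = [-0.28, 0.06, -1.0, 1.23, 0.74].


tanh(-0.28) = -0.2729
tanh(0.06) = 0.0599
tanh(-1.0) = -0.7616
tanh(1.23) = 0.8426
tanh(0.74) = 0.6291
result = [-0.2729, 0.0599, -0.7616, 0.8426, 0.6291]

[-0.2729, 0.0599, -0.7616, 0.8426, 0.6291]


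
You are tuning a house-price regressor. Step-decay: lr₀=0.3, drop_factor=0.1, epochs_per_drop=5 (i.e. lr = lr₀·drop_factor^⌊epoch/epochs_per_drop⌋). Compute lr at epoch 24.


n_drops = ⌊24/5⌋ = 4
lr = 0.3·0.1^4 = 0.3·0.0001 = 0.00003

0.00003


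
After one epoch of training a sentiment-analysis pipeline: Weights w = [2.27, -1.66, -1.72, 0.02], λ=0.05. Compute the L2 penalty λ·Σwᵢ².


‖w‖₂² = (2.27)² + (-1.66)² + (-1.72)² + (0.02)²
     = 5.1529 + 2.7556 + 2.9584 + 0.0004
     = 10.8673
λ·‖w‖₂² = 0.05·10.8673 = 0.543365

0.543365


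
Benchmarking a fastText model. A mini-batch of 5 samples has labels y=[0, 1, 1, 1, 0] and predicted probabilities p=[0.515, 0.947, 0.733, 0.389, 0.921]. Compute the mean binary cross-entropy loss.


L[0] = -ln(1-0.515) = -ln(0.485) = 0.7236
L[1] = -ln(0.947) = 0.0545
L[2] = -ln(0.733) = 0.3106
L[3] = -ln(0.389) = 0.9442
L[4] = -ln(1-0.921) = -ln(0.079) = 2.5383
mean = (0.7236 + 0.0545 + 0.3106 + 0.9442 + 2.5383)/5 = 0.9142

0.9142


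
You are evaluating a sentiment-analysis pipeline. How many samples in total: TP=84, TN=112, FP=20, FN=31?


Total = TP + TN + FP + FN
= 84 + 112 + 20 + 31
= 247
(Predicted positive: 104, predicted negative: 143)

247


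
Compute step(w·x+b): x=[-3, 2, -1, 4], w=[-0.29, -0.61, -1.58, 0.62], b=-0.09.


z = (-3)·(-0.29) + (2)·(-0.61) + (-1)·(-1.58) + (4)·(0.62) - 0.09
  = 3.62
step(z) = 1 (z≥0)

1


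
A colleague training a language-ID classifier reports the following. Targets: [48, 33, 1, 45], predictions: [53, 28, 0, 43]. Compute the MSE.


Squared errors: (48-53)²=25, (33-28)²=25, (1-0)²=1, (45-43)²=4
Sum = 55
MSE = 55/4 = 55/4

55/4


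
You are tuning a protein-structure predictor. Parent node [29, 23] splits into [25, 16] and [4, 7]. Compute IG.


Parent = [29, 23], H_parent = 0.9904
H_left = 0.965 (n=41), H_right = 0.9457 (n=11)
H_children = (41/52)·0.965 + (11/52)·0.9457 = 0.9609
IG = 0.9904 - 0.9609 = 0.0295

0.0295


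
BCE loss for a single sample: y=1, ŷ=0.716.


BCE = -[y·ln(p) + (1-y)·ln(1-p)]
= -1·ln(0.716) - 0
= -ln(0.716) = 0.3341

0.3341


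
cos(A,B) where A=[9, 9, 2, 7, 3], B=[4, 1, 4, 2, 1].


A·B = 9·4 + 9·1 + 2·4 + 7·2 + 3·1 = 70
‖A‖ = √224 = 14.9666, ‖B‖ = √38 = 6.1644
cos = 70/(√224·√38) = 70/√8512 = 0.7587

0.7587


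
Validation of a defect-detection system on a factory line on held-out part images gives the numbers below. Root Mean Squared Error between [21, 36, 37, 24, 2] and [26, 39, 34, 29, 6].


MSE = 84/5 = 16.8
RMSE = √(84/5) = 4.0988

4.0988


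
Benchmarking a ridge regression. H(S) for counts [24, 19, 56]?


Probabilities: [24/99, 19/99, 56/99] ≈ [0.2424, 0.1919, 0.5657]
H = -((24/99)·log₂(24/99) + (19/99)·log₂(19/99) + (56/99)·log₂(56/99))
  = 1.4176 bits

1.4176 bits


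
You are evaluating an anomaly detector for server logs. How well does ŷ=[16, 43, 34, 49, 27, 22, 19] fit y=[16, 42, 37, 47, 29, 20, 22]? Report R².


ȳ = 30.4286
SS_res = Σ(y-ŷ)² = 31
SS_tot = Σ(y-ȳ)² = 841.71
R² = 1 - SS_res/SS_tot = 1 - 0.0368 = 0.9632

0.9632


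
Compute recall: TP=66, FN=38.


Recall = TP/(TP+FN)
= 66/(66+38)
= 66/104 = 63.46%

63.46%


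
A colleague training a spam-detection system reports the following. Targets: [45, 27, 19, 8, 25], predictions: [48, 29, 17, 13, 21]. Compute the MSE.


Squared errors: (45-48)²=9, (27-29)²=4, (19-17)²=4, (8-13)²=25, (25-21)²=16
Sum = 58
MSE = 58/5 = 58/5

58/5


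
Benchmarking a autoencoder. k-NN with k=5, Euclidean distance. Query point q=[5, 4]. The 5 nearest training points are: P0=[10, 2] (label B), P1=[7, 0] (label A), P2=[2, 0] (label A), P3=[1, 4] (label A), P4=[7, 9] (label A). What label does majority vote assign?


d(q,P0) = 5.3852  (label B)
d(q,P1) = 4.4721  (label A)
d(q,P2) = 5.0  (label A)
d(q,P3) = 4.0  (label A)
d(q,P4) = 5.3852  (label A)
Votes: A=4, B=1
Majority → A

A


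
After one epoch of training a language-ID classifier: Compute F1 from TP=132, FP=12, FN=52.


Precision = 132/144 = 0.9167
Recall = 132/184 = 0.7174
F1 = 2·P·R/(P+R) = 2·TP/(2·TP+FP+FN) = 264/(264+12+52) = 264/328 = 0.8049

0.8049


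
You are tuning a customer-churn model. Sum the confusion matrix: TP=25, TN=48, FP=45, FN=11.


Total = TP + TN + FP + FN
= 25 + 48 + 45 + 11
= 129
(Predicted positive: 70, predicted negative: 59)

129


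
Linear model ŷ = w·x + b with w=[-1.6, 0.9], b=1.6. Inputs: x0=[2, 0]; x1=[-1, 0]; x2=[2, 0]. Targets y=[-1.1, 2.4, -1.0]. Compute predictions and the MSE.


ŷ0 = (-1.6)·(2) + (0.9)·(0) + 1.6 = -1.6
ŷ1 = (-1.6)·(-1) + (0.9)·(0) + 1.6 = 3.2
ŷ2 = (-1.6)·(2) + (0.9)·(0) + 1.6 = -1.6
errors² = [0.25, 0.64, 0.36]
MSE = 1.2500/3 = 0.4167

0.4167


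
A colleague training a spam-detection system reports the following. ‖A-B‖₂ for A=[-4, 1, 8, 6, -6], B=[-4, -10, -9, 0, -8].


d = √((-4+ 4)² + (1+ 10)² + (8+ 9)² + (6-0)² + (-6+ 8)²)
  = √(0 + 121 + 289 + 36 + 4)
  = √450 = 21.2132

21.2132


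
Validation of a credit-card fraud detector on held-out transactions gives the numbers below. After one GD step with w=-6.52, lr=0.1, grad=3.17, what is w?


w_new = w - α·∇
= -6.52 - 0.1·3.17
= -6.52 - 0.317
= -6.837

-6.837


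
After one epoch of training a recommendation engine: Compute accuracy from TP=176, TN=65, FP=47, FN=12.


Accuracy = (TP+TN)/(TP+TN+FP+FN)
= (176+65)/(300)
= 241/300 = 80.33%

80.33%


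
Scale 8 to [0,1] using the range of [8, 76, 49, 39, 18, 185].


min=8, max=185
(8-8)/(185-8) = 0/177 = 0.0

0.0


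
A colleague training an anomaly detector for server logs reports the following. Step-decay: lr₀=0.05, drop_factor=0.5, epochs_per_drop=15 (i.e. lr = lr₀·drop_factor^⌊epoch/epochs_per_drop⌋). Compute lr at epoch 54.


n_drops = ⌊54/15⌋ = 3
lr = 0.05·0.5^3 = 0.05·0.125 = 0.00625

0.00625


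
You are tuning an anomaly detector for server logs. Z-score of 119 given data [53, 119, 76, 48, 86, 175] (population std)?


μ = 92.8333, σ = 43.5179
z = (119 - 92.8333)/43.5179 = 0.6013

0.6013


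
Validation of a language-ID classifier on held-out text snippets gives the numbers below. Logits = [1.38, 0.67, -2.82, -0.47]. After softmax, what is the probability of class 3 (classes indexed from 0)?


Exponentials: e^1.38=3.9749, e^0.67=1.9542, e^-2.82=0.0596, e^-0.47=0.625
Sum = 6.6137
Softmax = [0.601, 0.2955, 0.009, 0.0945]
p[3] = 0.625/6.6137 = 0.0945

0.0945


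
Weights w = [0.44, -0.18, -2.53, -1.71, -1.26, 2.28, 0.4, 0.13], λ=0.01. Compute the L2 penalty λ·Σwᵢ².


‖w‖₂² = (0.44)² + (-0.18)² + (-2.53)² + (-1.71)² + (-1.26)² + (2.28)² + (0.4)² + (0.13)²
     = 0.1936 + 0.0324 + 6.4009 + 2.9241 + 1.5876 + 5.1984 + 0.16 + 0.0169
     = 16.5139
λ·‖w‖₂² = 0.01·16.5139 = 0.165139

0.165139


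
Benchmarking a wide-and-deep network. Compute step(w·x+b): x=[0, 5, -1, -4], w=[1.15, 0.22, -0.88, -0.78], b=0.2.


z = (0)·(1.15) + (5)·(0.22) + (-1)·(-0.88) + (-4)·(-0.78) + 0.2
  = 5.3
step(z) = 1 (z≥0)

1


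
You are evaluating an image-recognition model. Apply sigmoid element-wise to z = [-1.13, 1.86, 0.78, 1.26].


σ(-1.13) = 1/(1+e^1.13) = 0.2442
σ(1.86) = 1/(1+e^-1.86) = 0.8653
σ(0.78) = 1/(1+e^-0.78) = 0.6857
σ(1.26) = 1/(1+e^-1.26) = 0.779
result = [0.2442, 0.8653, 0.6857, 0.779]

[0.2442, 0.8653, 0.6857, 0.779]


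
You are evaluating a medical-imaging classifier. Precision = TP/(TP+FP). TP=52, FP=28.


Precision = TP/(TP+FP)
= 52/(52+28)
= 52/80 = 65.0%

65.0%


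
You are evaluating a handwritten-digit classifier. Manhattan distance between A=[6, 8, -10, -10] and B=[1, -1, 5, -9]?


d = |6-1| + |8+ 1| + |-10-5| + |-10+ 9|
  = 5 + 9 + 15 + 1
  = 30

30


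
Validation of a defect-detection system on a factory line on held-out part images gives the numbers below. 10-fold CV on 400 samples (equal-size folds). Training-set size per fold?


Fold size = 400/10 = 40
Training per fold = 400 - 40 = 360

360


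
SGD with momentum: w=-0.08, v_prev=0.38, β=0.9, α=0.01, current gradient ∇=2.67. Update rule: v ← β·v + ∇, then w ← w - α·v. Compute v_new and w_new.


v_new = 0.9·0.38 + 2.67 = 0.342 + 2.67 = 3.012
w_new = -0.08 - 0.01·3.012 = -0.08 - 0.03012 = -0.11012

v_new=3.012, w_new=-0.11012


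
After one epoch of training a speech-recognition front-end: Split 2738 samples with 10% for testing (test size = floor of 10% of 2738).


Test = ⌊2738·10/100⌋ = 273
Train = 2738 - 273 = 2465

Train: 2465, Test: 273


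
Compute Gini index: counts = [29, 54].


Probabilities: [29/83, 54/83] ≈ [0.3494, 0.6506]
Σpᵢ² = (841 + 2916)/83² = 3757/6889
Gini = 1 - Σpᵢ² = 1 - 3757/6889 = 0.4546

0.4546


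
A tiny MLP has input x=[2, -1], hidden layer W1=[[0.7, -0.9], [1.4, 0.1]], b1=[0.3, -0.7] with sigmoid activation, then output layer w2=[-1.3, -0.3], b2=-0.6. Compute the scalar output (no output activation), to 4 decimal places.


z1[0] = (0.7)·(2) + (-0.9)·(-1) + 0.3 = 2.6
z1[1] = (1.4)·(2) + (0.1)·(-1) - 0.7 = 2.0
h = sigmoid(z1) = [0.9309, 0.8808]
output = (-1.3)·(0.9309) + (-0.3)·(0.8808) - 0.6 = -2.0744

-2.0744


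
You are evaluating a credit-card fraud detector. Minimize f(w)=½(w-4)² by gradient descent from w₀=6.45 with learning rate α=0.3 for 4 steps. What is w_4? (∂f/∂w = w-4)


step 1: grad = 6.45-4 = 2.45; w = 6.45 - 0.3·(2.45) = 5.715
step 2: grad = 5.715-4 = 1.715; w = 5.715 - 0.3·(1.715) = 5.2005
step 3: grad = 5.2005-4 = 1.2005; w = 5.2005 - 0.3·(1.2005) = 4.84035
step 4: grad = 4.84035-4 = 0.84035; w = 4.84035 - 0.3·(0.84035) = 4.588245

4.588245


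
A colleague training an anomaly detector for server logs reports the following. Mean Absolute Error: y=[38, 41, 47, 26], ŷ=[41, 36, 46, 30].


Absolute errors: |38-41|=3, |41-36|=5, |47-46|=1, |26-30|=4
Sum = 13
MAE = 13/4 = 13/4

13/4


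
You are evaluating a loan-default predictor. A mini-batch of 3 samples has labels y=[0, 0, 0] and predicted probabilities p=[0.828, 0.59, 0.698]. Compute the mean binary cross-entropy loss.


L[0] = -ln(1-0.828) = -ln(0.172) = 1.7603
L[1] = -ln(1-0.59) = -ln(0.41) = 0.8916
L[2] = -ln(1-0.698) = -ln(0.302) = 1.1973
mean = (1.7603 + 0.8916 + 1.1973)/3 = 1.2831

1.2831


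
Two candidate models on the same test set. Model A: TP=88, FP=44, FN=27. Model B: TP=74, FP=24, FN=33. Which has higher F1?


Model A: P=88/132=0.6667, R=88/115=0.7652, F1=2PR/(P+R)=2TP/(2TP+FP+FN)=176/247=0.7126
Model B: P=74/98=0.7551, R=74/107=0.6916, F1=2PR/(P+R)=2TP/(2TP+FP+FN)=148/205=0.722
0.7126 < 0.722 → Model B

Model B


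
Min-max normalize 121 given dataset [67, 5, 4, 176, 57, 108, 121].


min=4, max=176
(121-4)/(176-4) = 117/172 = 0.6802

0.6802


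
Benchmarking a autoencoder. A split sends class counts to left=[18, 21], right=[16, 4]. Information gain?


Parent = [34, 25], H_parent = 0.9831
H_left = 0.9957 (n=39), H_right = 0.7219 (n=20)
H_children = (39/59)·0.9957 + (20/59)·0.7219 = 0.9029
IG = 0.9831 - 0.9029 = 0.0802

0.0802


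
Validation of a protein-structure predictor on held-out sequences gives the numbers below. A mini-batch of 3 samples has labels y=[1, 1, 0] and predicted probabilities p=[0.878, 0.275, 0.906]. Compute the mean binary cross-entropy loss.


L[0] = -ln(0.878) = 0.1301
L[1] = -ln(0.275) = 1.291
L[2] = -ln(1-0.906) = -ln(0.094) = 2.3645
mean = (0.1301 + 1.291 + 2.3645)/3 = 1.2619

1.2619


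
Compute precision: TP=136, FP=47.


Precision = TP/(TP+FP)
= 136/(136+47)
= 136/183 = 74.32%

74.32%


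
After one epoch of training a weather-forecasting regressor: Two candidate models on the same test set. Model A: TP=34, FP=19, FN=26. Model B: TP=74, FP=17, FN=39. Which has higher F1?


Model A: P=34/53=0.6415, R=34/60=0.5667, F1=2PR/(P+R)=2TP/(2TP+FP+FN)=68/113=0.6018
Model B: P=74/91=0.8132, R=74/113=0.6549, F1=2PR/(P+R)=2TP/(2TP+FP+FN)=148/204=0.7255
0.6018 < 0.7255 → Model B

Model B


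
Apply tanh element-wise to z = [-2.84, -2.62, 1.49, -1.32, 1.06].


tanh(-2.84) = -0.9932
tanh(-2.62) = -0.9895
tanh(1.49) = 0.9033
tanh(-1.32) = -0.8668
tanh(1.06) = 0.7857
result = [-0.9932, -0.9895, 0.9033, -0.8668, 0.7857]

[-0.9932, -0.9895, 0.9033, -0.8668, 0.7857]


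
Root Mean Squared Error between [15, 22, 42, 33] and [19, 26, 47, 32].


MSE = 58/4 = 14.5
RMSE = √(58/4) = 3.8079

3.8079


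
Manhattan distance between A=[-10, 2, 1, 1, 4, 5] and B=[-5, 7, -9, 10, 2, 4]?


d = |-10+ 5| + |2-7| + |1+ 9| + |1-10| + |4-2| + |5-4|
  = 5 + 5 + 10 + 9 + 2 + 1
  = 32

32


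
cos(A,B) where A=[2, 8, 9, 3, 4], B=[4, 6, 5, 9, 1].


A·B = 2·4 + 8·6 + 9·5 + 3·9 + 4·1 = 132
‖A‖ = √174 = 13.1909, ‖B‖ = √159 = 12.6095
cos = 132/(√174·√159) = 132/√27666 = 0.7936

0.7936


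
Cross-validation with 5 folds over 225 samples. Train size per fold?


Fold size = 225/5 = 45
Training per fold = 225 - 45 = 180

180


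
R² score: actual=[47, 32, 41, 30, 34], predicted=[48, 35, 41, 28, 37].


ȳ = 36.8
SS_res = Σ(y-ŷ)² = 23
SS_tot = Σ(y-ȳ)² = 198.8
R² = 1 - SS_res/SS_tot = 1 - 0.1157 = 0.8843

0.8843


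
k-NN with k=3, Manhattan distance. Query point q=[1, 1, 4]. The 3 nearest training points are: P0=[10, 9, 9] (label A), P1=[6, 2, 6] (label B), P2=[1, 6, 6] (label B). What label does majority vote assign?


d(q,P0) = 22  (label A)
d(q,P1) = 8  (label B)
d(q,P2) = 7  (label B)
Votes: A=1, B=2
Majority → B

B


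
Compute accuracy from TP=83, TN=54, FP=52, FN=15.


Accuracy = (TP+TN)/(TP+TN+FP+FN)
= (83+54)/(204)
= 137/204 = 67.16%

67.16%


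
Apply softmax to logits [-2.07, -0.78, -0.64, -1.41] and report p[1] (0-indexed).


Exponentials: e^-2.07=0.1262, e^-0.78=0.4584, e^-0.64=0.5273, e^-1.41=0.2441
Sum = 1.356
Softmax = [0.0931, 0.3381, 0.3889, 0.18]
p[1] = 0.4584/1.356 = 0.3381

0.3381


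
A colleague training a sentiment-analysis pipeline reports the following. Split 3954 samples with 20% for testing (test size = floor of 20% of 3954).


Test = ⌊3954·20/100⌋ = 790
Train = 3954 - 790 = 3164

Train: 3164, Test: 790


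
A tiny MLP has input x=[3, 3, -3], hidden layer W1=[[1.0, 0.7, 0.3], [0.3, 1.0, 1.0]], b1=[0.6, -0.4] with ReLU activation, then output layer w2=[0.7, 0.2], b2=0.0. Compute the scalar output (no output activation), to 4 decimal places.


z1[0] = (1.0)·(3) + (0.7)·(3) + (0.3)·(-3) + 0.6 = 4.8
z1[1] = (0.3)·(3) + (1.0)·(3) + (1.0)·(-3) - 0.4 = 0.5
h = ReLU(z1) = [4.8, 0.5]
output = (0.7)·(4.8) + (0.2)·(0.5) + 0.0 = 3.46

3.46


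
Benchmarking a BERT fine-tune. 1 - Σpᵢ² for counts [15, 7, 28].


Probabilities: [15/50, 7/50, 28/50] ≈ [0.3, 0.14, 0.56]
Σpᵢ² = (225 + 49 + 784)/50² = 1058/2500
Gini = 1 - Σpᵢ² = 1 - 1058/2500 = 0.5768

0.5768


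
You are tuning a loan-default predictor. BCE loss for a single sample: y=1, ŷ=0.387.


BCE = -[y·ln(p) + (1-y)·ln(1-p)]
= -1·ln(0.387) - 0
= -ln(0.387) = 0.9493

0.9493


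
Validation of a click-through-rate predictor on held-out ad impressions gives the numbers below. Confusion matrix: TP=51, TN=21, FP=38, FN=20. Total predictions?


Total = TP + TN + FP + FN
= 51 + 21 + 38 + 20
= 130
(Predicted positive: 89, predicted negative: 41)

130


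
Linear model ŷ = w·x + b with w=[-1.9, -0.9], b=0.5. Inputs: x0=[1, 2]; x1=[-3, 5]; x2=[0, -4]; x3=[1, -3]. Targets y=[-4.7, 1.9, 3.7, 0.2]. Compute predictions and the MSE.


ŷ0 = (-1.9)·(1) + (-0.9)·(2) + 0.5 = -3.2
ŷ1 = (-1.9)·(-3) + (-0.9)·(5) + 0.5 = 1.7
ŷ2 = (-1.9)·(0) + (-0.9)·(-4) + 0.5 = 4.1
ŷ3 = (-1.9)·(1) + (-0.9)·(-3) + 0.5 = 1.3
errors² = [2.25, 0.04, 0.16, 1.21]
MSE = 3.6600/4 = 0.915

0.915


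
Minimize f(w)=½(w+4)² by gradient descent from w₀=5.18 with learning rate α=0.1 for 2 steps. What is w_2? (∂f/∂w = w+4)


step 1: grad = 5.18+4 = 9.18; w = 5.18 - 0.1·(9.18) = 4.262
step 2: grad = 4.262+4 = 8.262; w = 4.262 - 0.1·(8.262) = 3.4358

3.4358


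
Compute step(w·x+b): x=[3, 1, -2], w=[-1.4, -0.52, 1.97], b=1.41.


z = (3)·(-1.4) + (1)·(-0.52) + (-2)·(1.97) + 1.41
  = -7.25
step(z) = 0 (z<0)

0


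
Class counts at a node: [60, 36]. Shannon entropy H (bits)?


Probabilities: [60/96, 36/96] ≈ [0.625, 0.375]
H = -((60/96)·log₂(60/96) + (36/96)·log₂(36/96))
  = 0.9544 bits

0.9544 bits


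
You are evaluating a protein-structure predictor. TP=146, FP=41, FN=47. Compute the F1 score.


Precision = 146/187 = 0.7807
Recall = 146/193 = 0.7565
F1 = 2·P·R/(P+R) = 2·TP/(2·TP+FP+FN) = 292/(292+41+47) = 292/380 = 0.7684

0.7684


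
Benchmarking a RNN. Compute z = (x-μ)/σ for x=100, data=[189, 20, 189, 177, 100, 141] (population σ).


μ = 136, σ = 60.6575
z = (100 - 136)/60.6575 = -0.5935

-0.5935


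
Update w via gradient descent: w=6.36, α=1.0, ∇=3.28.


w_new = w - α·∇
= 6.36 - 1.0·3.28
= 6.36 - 3.28
= 3.08

3.08


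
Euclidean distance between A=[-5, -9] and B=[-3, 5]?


d = √((-5+ 3)² + (-9-5)²)
  = √(4 + 196)
  = √200 = 14.1421

14.1421


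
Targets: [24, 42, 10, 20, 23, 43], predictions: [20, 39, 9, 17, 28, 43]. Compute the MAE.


Absolute errors: |24-20|=4, |42-39|=3, |10-9|=1, |20-17|=3, |23-28|=5, |43-43|=0
Sum = 16
MAE = 16/6 = 8/3

8/3


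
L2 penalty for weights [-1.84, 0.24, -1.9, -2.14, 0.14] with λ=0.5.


‖w‖₂² = (-1.84)² + (0.24)² + (-1.9)² + (-2.14)² + (0.14)²
     = 3.3856 + 0.0576 + 3.61 + 4.5796 + 0.0196
     = 11.6524
λ·‖w‖₂² = 0.5·11.6524 = 5.8262

5.8262


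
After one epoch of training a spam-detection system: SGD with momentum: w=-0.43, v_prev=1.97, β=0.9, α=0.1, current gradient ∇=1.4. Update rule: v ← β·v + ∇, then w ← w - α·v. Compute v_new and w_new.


v_new = 0.9·1.97 + 1.4 = 1.773 + 1.4 = 3.173
w_new = -0.43 - 0.1·3.173 = -0.43 - 0.3173 = -0.7473

v_new=3.173, w_new=-0.7473


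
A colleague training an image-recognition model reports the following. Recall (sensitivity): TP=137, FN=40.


Recall = TP/(TP+FN)
= 137/(137+40)
= 137/177 = 77.4%

77.4%


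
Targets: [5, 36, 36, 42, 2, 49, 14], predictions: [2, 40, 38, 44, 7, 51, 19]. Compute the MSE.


Squared errors: (5-2)²=9, (36-40)²=16, (36-38)²=4, (42-44)²=4, (2-7)²=25, (49-51)²=4, (14-19)²=25
Sum = 87
MSE = 87/7 = 87/7

87/7


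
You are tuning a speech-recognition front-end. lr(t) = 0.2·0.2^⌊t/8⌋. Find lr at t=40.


n_drops = ⌊40/8⌋ = 5
lr = 0.2·0.2^5 = 0.2·0.00032 = 0.000064

0.000064


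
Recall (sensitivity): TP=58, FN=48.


Recall = TP/(TP+FN)
= 58/(58+48)
= 58/106 = 54.72%

54.72%


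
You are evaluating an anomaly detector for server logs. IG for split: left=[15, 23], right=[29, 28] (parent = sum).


Parent = [44, 51], H_parent = 0.9961
H_left = 0.9678 (n=38), H_right = 0.9998 (n=57)
H_children = (38/95)·0.9678 + (57/95)·0.9998 = 0.987
IG = 0.9961 - 0.987 = 0.0091

0.0091


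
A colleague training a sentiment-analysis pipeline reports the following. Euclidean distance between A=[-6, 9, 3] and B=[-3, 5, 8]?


d = √((-6+ 3)² + (9-5)² + (3-8)²)
  = √(9 + 16 + 25)
  = √50 = 7.0711

7.0711


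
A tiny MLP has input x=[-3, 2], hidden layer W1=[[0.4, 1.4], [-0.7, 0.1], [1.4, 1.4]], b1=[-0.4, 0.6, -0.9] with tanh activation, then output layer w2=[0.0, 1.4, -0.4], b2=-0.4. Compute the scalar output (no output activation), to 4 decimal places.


z1[0] = (0.4)·(-3) + (1.4)·(2) - 0.4 = 1.2
z1[1] = (-0.7)·(-3) + (0.1)·(2) + 0.6 = 2.9
z1[2] = (1.4)·(-3) + (1.4)·(2) - 0.9 = -2.3
h = tanh(z1) = [0.8337, 0.994, -0.9801]
output = (0.0)·(0.8337) + (1.4)·(0.994) + (-0.4)·(-0.9801) - 0.4 = 1.3836

1.3836


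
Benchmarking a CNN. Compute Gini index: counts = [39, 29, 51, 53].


Probabilities: [39/172, 29/172, 51/172, 53/172] ≈ [0.2267, 0.1686, 0.2965, 0.3081]
Σpᵢ² = (1521 + 841 + 2601 + 2809)/172² = 7772/29584
Gini = 1 - Σpᵢ² = 1 - 7772/29584 = 0.7373

0.7373


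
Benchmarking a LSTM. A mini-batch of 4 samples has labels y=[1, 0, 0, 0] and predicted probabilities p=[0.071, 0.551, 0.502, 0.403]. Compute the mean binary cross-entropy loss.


L[0] = -ln(0.071) = 2.6451
L[1] = -ln(1-0.551) = -ln(0.449) = 0.8007
L[2] = -ln(1-0.502) = -ln(0.498) = 0.6972
L[3] = -ln(1-0.403) = -ln(0.597) = 0.5158
mean = (2.6451 + 0.8007 + 0.6972 + 0.5158)/4 = 1.1647

1.1647


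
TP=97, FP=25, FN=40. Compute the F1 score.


Precision = 97/122 = 0.7951
Recall = 97/137 = 0.708
F1 = 2·P·R/(P+R) = 2·TP/(2·TP+FP+FN) = 194/(194+25+40) = 194/259 = 0.749

0.749


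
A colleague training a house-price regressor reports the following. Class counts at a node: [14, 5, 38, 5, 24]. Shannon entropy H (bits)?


Probabilities: [14/86, 5/86, 38/86, 5/86, 24/86] ≈ [0.1628, 0.0581, 0.4419, 0.0581, 0.2791]
H = -((14/86)·log₂(14/86) + (5/86)·log₂(5/86) + (38/86)·log₂(38/86) + (5/86)·log₂(5/86) + (24/86)·log₂(24/86))
  = 1.9381 bits

1.9381 bits


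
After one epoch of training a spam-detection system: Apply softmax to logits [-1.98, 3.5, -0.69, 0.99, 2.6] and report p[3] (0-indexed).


Exponentials: e^-1.98=0.1381, e^3.5=33.1155, e^-0.69=0.5016, e^0.99=2.6912, e^2.6=13.4637
Sum = 49.9101
Softmax = [0.0028, 0.6635, 0.01, 0.0539, 0.2698]
p[3] = 2.6912/49.9101 = 0.0539

0.0539


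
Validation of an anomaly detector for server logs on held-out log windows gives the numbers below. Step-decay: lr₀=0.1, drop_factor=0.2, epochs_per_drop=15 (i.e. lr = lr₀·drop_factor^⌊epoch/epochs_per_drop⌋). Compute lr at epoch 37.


n_drops = ⌊37/15⌋ = 2
lr = 0.1·0.2^2 = 0.1·0.04 = 0.004

0.004


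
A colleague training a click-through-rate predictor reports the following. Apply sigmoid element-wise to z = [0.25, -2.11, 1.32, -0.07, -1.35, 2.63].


σ(0.25) = 1/(1+e^-0.25) = 0.5622
σ(-2.11) = 1/(1+e^2.11) = 0.1081
σ(1.32) = 1/(1+e^-1.32) = 0.7892
σ(-0.07) = 1/(1+e^0.07) = 0.4825
σ(-1.35) = 1/(1+e^1.35) = 0.2059
σ(2.63) = 1/(1+e^-2.63) = 0.9328
result = [0.5622, 0.1081, 0.7892, 0.4825, 0.2059, 0.9328]

[0.5622, 0.1081, 0.7892, 0.4825, 0.2059, 0.9328]


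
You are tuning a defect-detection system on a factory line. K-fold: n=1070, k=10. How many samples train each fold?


Fold size = 1070/10 = 107
Training per fold = 1070 - 107 = 963

963


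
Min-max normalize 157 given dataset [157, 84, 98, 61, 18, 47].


min=18, max=157
(157-18)/(157-18) = 139/139 = 1.0

1.0


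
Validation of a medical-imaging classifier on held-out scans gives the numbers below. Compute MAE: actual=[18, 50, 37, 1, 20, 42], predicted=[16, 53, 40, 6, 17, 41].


Absolute errors: |18-16|=2, |50-53|=3, |37-40|=3, |1-6|=5, |20-17|=3, |42-41|=1
Sum = 17
MAE = 17/6 = 17/6

17/6


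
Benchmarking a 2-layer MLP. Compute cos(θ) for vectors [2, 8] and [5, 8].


A·B = 2·5 + 8·8 = 74
‖A‖ = √68 = 8.2462, ‖B‖ = √89 = 9.434
cos = 74/(√68·√89) = 74/√6052 = 0.9512

0.9512


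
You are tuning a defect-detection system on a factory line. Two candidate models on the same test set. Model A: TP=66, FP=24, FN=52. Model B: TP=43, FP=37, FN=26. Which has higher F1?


Model A: P=66/90=0.7333, R=66/118=0.5593, F1=2PR/(P+R)=2TP/(2TP+FP+FN)=132/208=0.6346
Model B: P=43/80=0.5375, R=43/69=0.6232, F1=2PR/(P+R)=2TP/(2TP+FP+FN)=86/149=0.5772
0.6346 > 0.5772 → Model A

Model A


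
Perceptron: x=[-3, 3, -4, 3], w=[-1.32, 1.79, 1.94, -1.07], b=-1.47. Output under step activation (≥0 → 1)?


z = (-3)·(-1.32) + (3)·(1.79) + (-4)·(1.94) + (3)·(-1.07) - 1.47
  = -3.11
step(z) = 0 (z<0)

0


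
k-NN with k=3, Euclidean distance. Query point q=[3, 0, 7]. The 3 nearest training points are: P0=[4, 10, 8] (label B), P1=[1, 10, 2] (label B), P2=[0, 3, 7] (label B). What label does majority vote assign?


d(q,P0) = 10.0995  (label B)
d(q,P1) = 11.3578  (label B)
d(q,P2) = 4.2426  (label B)
Votes: A=0, B=3
Majority → B

B


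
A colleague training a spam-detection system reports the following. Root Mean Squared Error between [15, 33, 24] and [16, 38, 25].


MSE = 27/3 = 9
RMSE = √(27/3) = 3.0

3.0


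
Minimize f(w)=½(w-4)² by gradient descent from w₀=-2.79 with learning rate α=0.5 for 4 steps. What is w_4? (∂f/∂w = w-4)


step 1: grad = -2.79-4 = -6.79; w = -2.79 - 0.5·(-6.79) = 0.605
step 2: grad = 0.605-4 = -3.395; w = 0.605 - 0.5·(-3.395) = 2.3025
step 3: grad = 2.3025-4 = -1.6975; w = 2.3025 - 0.5·(-1.6975) = 3.15125
step 4: grad = 3.15125-4 = -0.84875; w = 3.15125 - 0.5·(-0.84875) = 3.575625

3.575625


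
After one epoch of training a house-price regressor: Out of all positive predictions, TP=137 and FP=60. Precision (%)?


Precision = TP/(TP+FP)
= 137/(137+60)
= 137/197 = 69.54%

69.54%


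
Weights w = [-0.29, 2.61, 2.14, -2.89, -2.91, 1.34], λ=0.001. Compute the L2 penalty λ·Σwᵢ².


‖w‖₂² = (-0.29)² + (2.61)² + (2.14)² + (-2.89)² + (-2.91)² + (1.34)²
     = 0.0841 + 6.8121 + 4.5796 + 8.3521 + 8.4681 + 1.7956
     = 30.0916
λ·‖w‖₂² = 0.001·30.0916 = 0.030092

0.030092


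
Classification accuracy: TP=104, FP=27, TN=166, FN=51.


Accuracy = (TP+TN)/(TP+TN+FP+FN)
= (104+166)/(348)
= 270/348 = 77.59%

77.59%


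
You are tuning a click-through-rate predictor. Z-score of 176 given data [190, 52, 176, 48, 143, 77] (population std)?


μ = 114.3333, σ = 57.7774
z = (176 - 114.3333)/57.7774 = 1.0673

1.0673


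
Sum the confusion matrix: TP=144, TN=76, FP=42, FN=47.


Total = TP + TN + FP + FN
= 144 + 76 + 42 + 47
= 309
(Predicted positive: 186, predicted negative: 123)

309


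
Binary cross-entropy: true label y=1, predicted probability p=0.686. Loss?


BCE = -[y·ln(p) + (1-y)·ln(1-p)]
= -1·ln(0.686) - 0
= -ln(0.686) = 0.3769

0.3769


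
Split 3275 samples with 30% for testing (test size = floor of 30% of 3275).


Test = ⌊3275·30/100⌋ = 982
Train = 3275 - 982 = 2293

Train: 2293, Test: 982


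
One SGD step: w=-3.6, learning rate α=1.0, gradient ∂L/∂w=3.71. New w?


w_new = w - α·∇
= -3.6 - 1.0·3.71
= -3.6 - 3.71
= -7.31

-7.31


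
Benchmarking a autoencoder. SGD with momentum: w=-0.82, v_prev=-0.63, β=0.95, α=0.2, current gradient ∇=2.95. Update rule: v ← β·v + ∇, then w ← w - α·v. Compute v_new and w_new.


v_new = 0.95·-0.63 + 2.95 = -0.5985 + 2.95 = 2.3515
w_new = -0.82 - 0.2·2.3515 = -0.82 - 0.4703 = -1.2903

v_new=2.3515, w_new=-1.2903


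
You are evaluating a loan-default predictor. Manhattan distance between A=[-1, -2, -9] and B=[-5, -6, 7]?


d = |-1+ 5| + |-2+ 6| + |-9-7|
  = 4 + 4 + 16
  = 24

24


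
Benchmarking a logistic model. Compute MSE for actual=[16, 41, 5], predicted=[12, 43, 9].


Squared errors: (16-12)²=16, (41-43)²=4, (5-9)²=16
Sum = 36
MSE = 36/3 = 12

12


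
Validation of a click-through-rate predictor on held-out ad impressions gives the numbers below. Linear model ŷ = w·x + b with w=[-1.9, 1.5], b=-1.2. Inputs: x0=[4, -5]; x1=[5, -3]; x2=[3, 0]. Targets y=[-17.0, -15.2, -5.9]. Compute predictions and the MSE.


ŷ0 = (-1.9)·(4) + (1.5)·(-5) - 1.2 = -16.3
ŷ1 = (-1.9)·(5) + (1.5)·(-3) - 1.2 = -15.2
ŷ2 = (-1.9)·(3) + (1.5)·(0) - 1.2 = -6.9
errors² = [0.49, 0.0, 1.0]
MSE = 1.4900/3 = 0.4967

0.4967


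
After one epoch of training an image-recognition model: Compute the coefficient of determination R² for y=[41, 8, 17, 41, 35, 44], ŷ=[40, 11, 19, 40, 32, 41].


ȳ = 31
SS_res = Σ(y-ŷ)² = 33
SS_tot = Σ(y-ȳ)² = 1110
R² = 1 - SS_res/SS_tot = 1 - 0.0297 = 0.9703

0.9703


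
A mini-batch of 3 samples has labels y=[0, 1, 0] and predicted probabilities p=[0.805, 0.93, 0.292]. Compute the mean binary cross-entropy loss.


L[0] = -ln(1-0.805) = -ln(0.195) = 1.6348
L[1] = -ln(0.93) = 0.0726
L[2] = -ln(1-0.292) = -ln(0.708) = 0.3453
mean = (1.6348 + 0.0726 + 0.3453)/3 = 0.6842

0.6842


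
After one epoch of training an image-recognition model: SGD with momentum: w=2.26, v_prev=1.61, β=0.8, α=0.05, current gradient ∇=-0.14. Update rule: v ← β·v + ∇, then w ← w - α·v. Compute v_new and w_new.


v_new = 0.8·1.61 - 0.14 = 1.288 - 0.14 = 1.148
w_new = 2.26 - 0.05·1.148 = 2.26 - 0.0574 = 2.2026

v_new=1.148, w_new=2.2026


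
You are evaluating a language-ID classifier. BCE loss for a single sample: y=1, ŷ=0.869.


BCE = -[y·ln(p) + (1-y)·ln(1-p)]
= -1·ln(0.869) - 0
= -ln(0.869) = 0.1404

0.1404


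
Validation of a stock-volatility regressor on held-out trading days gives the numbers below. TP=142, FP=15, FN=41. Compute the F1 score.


Precision = 142/157 = 0.9045
Recall = 142/183 = 0.776
F1 = 2·P·R/(P+R) = 2·TP/(2·TP+FP+FN) = 284/(284+15+41) = 284/340 = 0.8353

0.8353


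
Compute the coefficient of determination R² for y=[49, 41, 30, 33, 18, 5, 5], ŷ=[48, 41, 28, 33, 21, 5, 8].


ȳ = 25.8571
SS_res = Σ(y-ŷ)² = 23
SS_tot = Σ(y-ȳ)² = 1764.86
R² = 1 - SS_res/SS_tot = 1 - 0.013 = 0.987

0.987


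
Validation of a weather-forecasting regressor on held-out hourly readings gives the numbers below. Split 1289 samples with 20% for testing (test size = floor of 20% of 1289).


Test = ⌊1289·20/100⌋ = 257
Train = 1289 - 257 = 1032

Train: 1032, Test: 257


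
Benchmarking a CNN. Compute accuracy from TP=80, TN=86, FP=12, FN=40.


Accuracy = (TP+TN)/(TP+TN+FP+FN)
= (80+86)/(218)
= 166/218 = 76.15%

76.15%


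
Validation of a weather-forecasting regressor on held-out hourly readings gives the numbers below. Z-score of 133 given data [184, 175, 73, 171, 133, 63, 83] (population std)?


μ = 126, σ = 48.5004
z = (133 - 126)/48.5004 = 0.1443

0.1443


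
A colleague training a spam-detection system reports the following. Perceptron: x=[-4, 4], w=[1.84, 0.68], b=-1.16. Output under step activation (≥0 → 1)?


z = (-4)·(1.84) + (4)·(0.68) - 1.16
  = -5.8
step(z) = 0 (z<0)

0


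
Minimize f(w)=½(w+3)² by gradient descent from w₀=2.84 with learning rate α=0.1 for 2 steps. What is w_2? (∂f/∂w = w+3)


step 1: grad = 2.84+3 = 5.84; w = 2.84 - 0.1·(5.84) = 2.256
step 2: grad = 2.256+3 = 5.256; w = 2.256 - 0.1·(5.256) = 1.7304

1.7304


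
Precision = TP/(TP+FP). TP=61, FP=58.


Precision = TP/(TP+FP)
= 61/(61+58)
= 61/119 = 51.26%

51.26%


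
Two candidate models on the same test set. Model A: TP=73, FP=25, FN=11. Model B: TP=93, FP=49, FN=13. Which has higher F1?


Model A: P=73/98=0.7449, R=73/84=0.869, F1=2PR/(P+R)=2TP/(2TP+FP+FN)=146/182=0.8022
Model B: P=93/142=0.6549, R=93/106=0.8774, F1=2PR/(P+R)=2TP/(2TP+FP+FN)=186/248=0.75
0.8022 > 0.75 → Model A

Model A


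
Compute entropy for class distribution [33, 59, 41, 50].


Probabilities: [33/183, 59/183, 41/183, 50/183] ≈ [0.1803, 0.3224, 0.224, 0.2732]
H = -((33/183)·log₂(33/183) + (59/183)·log₂(59/183) + (41/183)·log₂(41/183) + (50/183)·log₂(50/183))
  = 1.9671 bits

1.9671 bits


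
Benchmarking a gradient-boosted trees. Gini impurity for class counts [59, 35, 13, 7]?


Probabilities: [59/114, 35/114, 13/114, 7/114] ≈ [0.5175, 0.307, 0.114, 0.0614]
Σpᵢ² = (3481 + 1225 + 169 + 49)/114² = 4924/12996
Gini = 1 - Σpᵢ² = 1 - 4924/12996 = 0.6211

0.6211


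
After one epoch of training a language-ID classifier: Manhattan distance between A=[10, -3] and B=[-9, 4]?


d = |10+ 9| + |-3-4|
  = 19 + 7
  = 26

26


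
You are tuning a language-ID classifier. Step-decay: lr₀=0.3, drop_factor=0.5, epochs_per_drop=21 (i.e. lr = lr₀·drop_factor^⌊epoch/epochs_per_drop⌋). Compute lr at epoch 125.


n_drops = ⌊125/21⌋ = 5
lr = 0.3·0.5^5 = 0.3·0.03125 = 0.009375

0.009375


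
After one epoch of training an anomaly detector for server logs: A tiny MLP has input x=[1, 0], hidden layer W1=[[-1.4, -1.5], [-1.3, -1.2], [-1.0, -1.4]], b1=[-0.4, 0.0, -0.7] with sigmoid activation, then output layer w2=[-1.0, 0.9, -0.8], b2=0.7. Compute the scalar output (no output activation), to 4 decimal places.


z1[0] = (-1.4)·(1) + (-1.5)·(0) - 0.4 = -1.8
z1[1] = (-1.3)·(1) + (-1.2)·(0) + 0.0 = -1.3
z1[2] = (-1.0)·(1) + (-1.4)·(0) - 0.7 = -1.7
h = sigmoid(z1) = [0.1419, 0.2142, 0.1545]
output = (-1.0)·(0.1419) + (0.9)·(0.2142) + (-0.8)·(0.1545) + 0.7 = 0.6273

0.6273


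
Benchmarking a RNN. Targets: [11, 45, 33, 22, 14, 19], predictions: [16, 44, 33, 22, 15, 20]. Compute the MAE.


Absolute errors: |11-16|=5, |45-44|=1, |33-33|=0, |22-22|=0, |14-15|=1, |19-20|=1
Sum = 8
MAE = 8/6 = 4/3

4/3


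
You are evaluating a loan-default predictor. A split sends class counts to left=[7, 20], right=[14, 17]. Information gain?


Parent = [21, 37], H_parent = 0.9444
H_left = 0.8256 (n=27), H_right = 0.9932 (n=31)
H_children = (27/58)·0.8256 + (31/58)·0.9932 = 0.9152
IG = 0.9444 - 0.9152 = 0.0292

0.0292


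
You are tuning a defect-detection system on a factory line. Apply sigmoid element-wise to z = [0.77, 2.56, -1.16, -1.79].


σ(0.77) = 1/(1+e^-0.77) = 0.6835
σ(2.56) = 1/(1+e^-2.56) = 0.9282
σ(-1.16) = 1/(1+e^1.16) = 0.2387
σ(-1.79) = 1/(1+e^1.79) = 0.1431
result = [0.6835, 0.9282, 0.2387, 0.1431]

[0.6835, 0.9282, 0.2387, 0.1431]


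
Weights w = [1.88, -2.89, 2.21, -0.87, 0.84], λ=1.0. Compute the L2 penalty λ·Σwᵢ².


‖w‖₂² = (1.88)² + (-2.89)² + (2.21)² + (-0.87)² + (0.84)²
     = 3.5344 + 8.3521 + 4.8841 + 0.7569 + 0.7056
     = 18.2331
λ·‖w‖₂² = 1.0·18.2331 = 18.2331

18.2331


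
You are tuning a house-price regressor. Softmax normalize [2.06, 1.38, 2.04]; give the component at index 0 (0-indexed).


Exponentials: e^2.06=7.846, e^1.38=3.9749, e^2.04=7.6906
Sum = 19.5115
Softmax = [0.4021, 0.2037, 0.3942]
p[0] = 7.846/19.5115 = 0.4021

0.4021


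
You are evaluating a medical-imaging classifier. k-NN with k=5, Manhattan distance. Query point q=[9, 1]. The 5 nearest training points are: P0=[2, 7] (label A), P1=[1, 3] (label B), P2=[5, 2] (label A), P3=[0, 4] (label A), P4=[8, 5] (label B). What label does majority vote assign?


d(q,P0) = 13  (label A)
d(q,P1) = 10  (label B)
d(q,P2) = 5  (label A)
d(q,P3) = 12  (label A)
d(q,P4) = 5  (label B)
Votes: A=3, B=2
Majority → A

A


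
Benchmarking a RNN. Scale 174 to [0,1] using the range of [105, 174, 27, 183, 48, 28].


min=27, max=183
(174-27)/(183-27) = 147/156 = 0.9423

0.9423


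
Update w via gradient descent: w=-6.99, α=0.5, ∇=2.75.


w_new = w - α·∇
= -6.99 - 0.5·2.75
= -6.99 - 1.375
= -8.365

-8.365


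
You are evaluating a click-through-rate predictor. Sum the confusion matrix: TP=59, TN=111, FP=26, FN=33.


Total = TP + TN + FP + FN
= 59 + 111 + 26 + 33
= 229
(Predicted positive: 85, predicted negative: 144)

229


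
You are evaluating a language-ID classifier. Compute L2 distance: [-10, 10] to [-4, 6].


d = √((-10+ 4)² + (10-6)²)
  = √(36 + 16)
  = √52 = 7.2111

7.2111


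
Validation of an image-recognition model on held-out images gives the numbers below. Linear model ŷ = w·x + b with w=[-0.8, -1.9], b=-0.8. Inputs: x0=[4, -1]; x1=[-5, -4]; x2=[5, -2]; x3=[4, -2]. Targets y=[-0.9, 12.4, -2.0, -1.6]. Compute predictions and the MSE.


ŷ0 = (-0.8)·(4) + (-1.9)·(-1) - 0.8 = -2.1
ŷ1 = (-0.8)·(-5) + (-1.9)·(-4) - 0.8 = 10.8
ŷ2 = (-0.8)·(5) + (-1.9)·(-2) - 0.8 = -1.0
ŷ3 = (-0.8)·(4) + (-1.9)·(-2) - 0.8 = -0.2
errors² = [1.44, 2.56, 1.0, 1.96]
MSE = 6.9600/4 = 1.74

1.74


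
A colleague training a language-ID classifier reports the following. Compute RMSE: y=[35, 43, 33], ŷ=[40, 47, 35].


MSE = 45/3 = 15
RMSE = √(45/3) = 3.873

3.873


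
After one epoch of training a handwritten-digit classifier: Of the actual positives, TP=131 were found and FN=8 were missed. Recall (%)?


Recall = TP/(TP+FN)
= 131/(131+8)
= 131/139 = 94.24%

94.24%


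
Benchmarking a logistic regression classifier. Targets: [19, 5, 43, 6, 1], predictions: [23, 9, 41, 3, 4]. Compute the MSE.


Squared errors: (19-23)²=16, (5-9)²=16, (43-41)²=4, (6-3)²=9, (1-4)²=9
Sum = 54
MSE = 54/5 = 54/5

54/5


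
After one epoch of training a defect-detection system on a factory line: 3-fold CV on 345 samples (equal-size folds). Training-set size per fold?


Fold size = 345/3 = 115
Training per fold = 345 - 115 = 230

230


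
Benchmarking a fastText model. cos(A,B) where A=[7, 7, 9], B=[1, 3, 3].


A·B = 7·1 + 7·3 + 9·3 = 55
‖A‖ = √179 = 13.3791, ‖B‖ = √19 = 4.3589
cos = 55/(√179·√19) = 55/√3401 = 0.9431

0.9431


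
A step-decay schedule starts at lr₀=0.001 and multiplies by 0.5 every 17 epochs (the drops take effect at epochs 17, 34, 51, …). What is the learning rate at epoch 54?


n_drops = ⌊54/17⌋ = 3
lr = 0.001·0.5^3 = 0.001·0.125 = 0.000125

0.000125


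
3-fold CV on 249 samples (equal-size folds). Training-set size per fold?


Fold size = 249/3 = 83
Training per fold = 249 - 83 = 166

166


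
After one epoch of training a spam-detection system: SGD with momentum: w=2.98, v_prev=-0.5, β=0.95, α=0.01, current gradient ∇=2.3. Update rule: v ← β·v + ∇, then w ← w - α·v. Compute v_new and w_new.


v_new = 0.95·-0.5 + 2.3 = -0.475 + 2.3 = 1.825
w_new = 2.98 - 0.01·1.825 = 2.98 - 0.01825 = 2.96175

v_new=1.825, w_new=2.96175


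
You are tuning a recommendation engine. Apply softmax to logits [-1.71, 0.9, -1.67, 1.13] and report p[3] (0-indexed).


Exponentials: e^-1.71=0.1809, e^0.9=2.4596, e^-1.67=0.1882, e^1.13=3.0957
Sum = 5.9244
Softmax = [0.0305, 0.4152, 0.0318, 0.5225]
p[3] = 3.0957/5.9244 = 0.5225

0.5225


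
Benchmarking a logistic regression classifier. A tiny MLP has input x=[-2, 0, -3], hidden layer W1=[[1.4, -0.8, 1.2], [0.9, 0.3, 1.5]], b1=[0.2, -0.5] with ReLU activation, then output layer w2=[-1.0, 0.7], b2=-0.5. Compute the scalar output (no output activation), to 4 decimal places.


z1[0] = (1.4)·(-2) + (-0.8)·(0) + (1.2)·(-3) + 0.2 = -6.2
z1[1] = (0.9)·(-2) + (0.3)·(0) + (1.5)·(-3) - 0.5 = -6.8
h = ReLU(z1) = [0.0, 0.0]
output = (-1.0)·(0.0) + (0.7)·(0.0) - 0.5 = -0.5

-0.5


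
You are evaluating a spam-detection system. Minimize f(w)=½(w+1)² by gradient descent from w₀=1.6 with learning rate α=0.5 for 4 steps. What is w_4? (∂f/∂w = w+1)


step 1: grad = 1.6+1 = 2.6; w = 1.6 - 0.5·(2.6) = 0.3
step 2: grad = 0.3+1 = 1.3; w = 0.3 - 0.5·(1.3) = -0.35
step 3: grad = -0.35+1 = 0.65; w = -0.35 - 0.5·(0.65) = -0.675
step 4: grad = -0.675+1 = 0.325; w = -0.675 - 0.5·(0.325) = -0.8375

-0.8375


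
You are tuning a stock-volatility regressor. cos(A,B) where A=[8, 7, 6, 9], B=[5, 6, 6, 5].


A·B = 8·5 + 7·6 + 6·6 + 9·5 = 163
‖A‖ = √230 = 15.1658, ‖B‖ = √122 = 11.0454
cos = 163/(√230·√122) = 163/√28060 = 0.9731

0.9731
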